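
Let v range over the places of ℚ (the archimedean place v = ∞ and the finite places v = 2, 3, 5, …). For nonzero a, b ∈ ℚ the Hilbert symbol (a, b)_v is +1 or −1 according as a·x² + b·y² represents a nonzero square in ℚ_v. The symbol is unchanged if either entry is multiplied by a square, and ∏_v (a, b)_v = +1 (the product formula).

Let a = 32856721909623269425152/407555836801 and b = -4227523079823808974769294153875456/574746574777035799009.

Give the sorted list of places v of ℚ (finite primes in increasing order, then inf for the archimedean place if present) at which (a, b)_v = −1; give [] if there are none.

[]

Mod squares: a ≡ 713, b ≡ -11. Check v ∈ {∞, 2, 3, 7, 11, 13, 17, 19, 23, 31, 47}.
v=7: a=7^4·(≡3), b=7^14·(≡5) mod 7; (3|7)=-1, (5|7)=-1; (−1)^{4·14·3}·(-1)^14·(-1)^4 = +1.
v=19: a=19^0·(≡2), b=19^2·(≡18) mod 19; (2|19)=-1, (18|19)=-1; (−1)^{0·2·9}·(-1)^2·(-1)^0 = +1.
v=13: a=13^0·(≡11), b=13^2·(≡5) mod 13; (11|13)=-1, (5|13)=-1; (−1)^{0·2·6}·(-1)^2·(-1)^0 = +1.
v=47: a=47^-4·(≡16), b=47^-8·(≡36) mod 47; (16|47)=+1, (36|47)=+1; (−1)^{-4·-8·23}·(+1)^-8·(+1)^-4 = +1.
v=∞: 713 > 0 and -11 < 0  ⇒  (a,b)_∞ = +1.
v=31: a=31^3·(≡23), b=31^2·(≡7) mod 31; (23|31)=-1, (7|31)=+1; (−1)^{3·2·15}·(-1)^2·(+1)^3 = +1.
v=11: a=11^2·(≡1), b=11^3·(≡10) mod 11; (1|11)=+1, (10|11)=-1; (−1)^{2·3·5}·(+1)^3·(-1)^2 = +1.
v=2: v_2(a)=16, v_2(b)=24; units ≡ 1, 5 (mod 8); ε·ε+αω+βω = 0·0+16·1+24·0 ≡ 0  ⇒  (a,b)_2 = +1.
v=3: a=3^2·(≡2), b=3^2·(≡1) mod 3; (2|3)=-1, (1|3)=+1; (−1)^{2·2·1}·(-1)^2·(+1)^2 = +1.
v=17: a=17^-4·(≡9), b=17^-6·(≡12) mod 17; (9|17)=+1, (12|17)=-1; (−1)^{-4·-6·8}·(+1)^-6·(-1)^-4 = +1.
v=23: a=23^5·(≡3), b=23^2·(≡3) mod 23; (3|23)=+1, (3|23)=+1; (−1)^{5·2·11}·(+1)^2·(+1)^5 = +1.
Ram(a, b) = ∅: the form 713·x² + -11·y² − z² is isotropic over every ℚ_v, so by Hasse–Minkowski it is isotropic over ℚ.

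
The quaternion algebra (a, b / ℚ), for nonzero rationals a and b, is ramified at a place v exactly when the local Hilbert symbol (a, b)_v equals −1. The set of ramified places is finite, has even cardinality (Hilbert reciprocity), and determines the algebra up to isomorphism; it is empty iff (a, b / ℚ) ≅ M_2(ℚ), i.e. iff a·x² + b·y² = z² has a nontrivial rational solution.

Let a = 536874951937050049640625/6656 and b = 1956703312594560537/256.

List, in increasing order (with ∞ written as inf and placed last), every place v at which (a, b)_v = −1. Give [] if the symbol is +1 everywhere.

(a, b) ≡ (91225498, 83657) mod (ℚ^×)²; places V = {2, 3, 5, 7, 11, 13, 17, 19, 23, 31, 37, ∞}.
(a,b)_13: α=-1, u≡7; β=0, v≡8 (mod 13); (7|13)=-1, (8|13)=-1; sign (−1)^0·-1^0·-1^-1 = -1.
(a,b)_37: α=1, u≡19; β=1, v≡3 (mod 37); (19|37)=-1, (3|37)=+1; sign (−1)^0·-1^1·+1^1 = -1.
(a,b)_3: α=2, u≡1; β=2, v≡2 (mod 3); (1|3)=+1, (2|3)=-1; sign (−1)^0·+1^2·-1^2 = +1.
(a,b)_∞: sgn(91225498)=+, sgn(83657)=+, so +1.
(a,b)_2: α=-9, β=-8; u≡5, v≡1 (mod 8); ε(u)ε(v)=0·0, αω(v)=-9·0, βω(u)=-8·1; sum ≡ 0  ⇒  +1.
(a,b)_11: α=2, u≡1; β=0, v≡6 (mod 11); (1|11)=+1, (6|11)=-1; sign (−1)^0·+1^0·-1^2 = +1.
(a,b)_7: α=3, u≡6; β=3, v≡1 (mod 7); (6|7)=-1, (1|7)=+1; sign (−1)^1·-1^3·+1^3 = +1.
(a,b)_5: α=6, u≡2; β=0, v≡2 (mod 5); (2|5)=-1, (2|5)=-1; sign (−1)^0·-1^0·-1^6 = +1.
(a,b)_23: α=3, u≡22; β=2, v≡6 (mod 23); (22|23)=-1, (6|23)=+1; sign (−1)^0·-1^2·+1^3 = +1.
(a,b)_17: α=0, u≡1; β=3, v≡2 (mod 17); (1|17)=+1, (2|17)=+1; sign (−1)^0·+1^3·+1^0 = +1.
(a,b)_19: α=3, u≡11; β=3, v≡2 (mod 19); (11|19)=+1, (2|19)=-1; sign (−1)^1·+1^3·-1^3 = +1.
(a,b)_31: α=3, u≡11; β=2, v≡16 (mod 31); (11|31)=-1, (16|31)=+1; sign (−1)^0·-1^2·+1^3 = +1.
(91225498, 83657 / ℚ) ramifies at {13, 37}: a division algebra.

[13, 37]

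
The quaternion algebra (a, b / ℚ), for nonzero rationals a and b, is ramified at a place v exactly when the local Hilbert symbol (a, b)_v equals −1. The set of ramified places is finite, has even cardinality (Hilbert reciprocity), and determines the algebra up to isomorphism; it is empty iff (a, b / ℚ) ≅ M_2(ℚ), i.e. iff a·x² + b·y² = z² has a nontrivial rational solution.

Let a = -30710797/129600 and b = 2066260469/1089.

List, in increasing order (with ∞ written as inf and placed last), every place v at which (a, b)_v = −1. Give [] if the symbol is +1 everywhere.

Mod squares: a ≡ -13, b ≡ 50141. Check v ∈ {∞, 2, 3, 5, 7, 11, 13, 19, 29, 53}.
v=29: a=29^2·(≡6), b=29^3·(≡8) mod 29; (6|29)=+1, (8|29)=-1; (−1)^{2·3·14}·(+1)^3·(-1)^2 = +1.
v=53: a=53^2·(≡52), b=53^0·(≡23) mod 53; (52|53)=+1, (23|53)=-1; (−1)^{2·0·26}·(+1)^0·(-1)^2 = +1.
v=∞: -13 < 0 and 50141 > 0  ⇒  (a,b)_∞ = +1.
v=5: a=5^-2·(≡2), b=5^0·(≡1) mod 5; (2|5)=-1, (1|5)=+1; (−1)^{-2·0·2}·(-1)^0·(+1)^-2 = +1.
v=2: v_2(a)=-6, v_2(b)=0; units ≡ 3, 5 (mod 8); ε·ε+αω+βω = 1·0+-6·1+0·1 ≡ 0  ⇒  (a,b)_2 = +1.
v=7: a=7^0·(≡1), b=7^3·(≡4) mod 7; (1|7)=+1, (4|7)=+1; (−1)^{0·3·3}·(+1)^3·(+1)^0 = +1.
v=13: a=13^1·(≡10), b=13^1·(≡3) mod 13; (10|13)=+1, (3|13)=+1; (−1)^{1·1·6}·(+1)^1·(+1)^1 = +1.
v=19: a=19^0·(≡5), b=19^1·(≡7) mod 19; (5|19)=+1, (7|19)=+1; (−1)^{0·1·9}·(+1)^1·(+1)^0 = +1.
v=11: a=11^0·(≡9), b=11^-2·(≡1) mod 11; (9|11)=+1, (1|11)=+1; (−1)^{0·-2·5}·(+1)^-2·(+1)^0 = +1.
v=3: a=3^-4·(≡2), b=3^-2·(≡2) mod 3; (2|3)=-1, (2|3)=-1; (−1)^{-4·-2·1}·(-1)^-2·(-1)^-4 = +1.
Ram(a, b) = ∅: the form -13·x² + 50141·y² − z² is isotropic over every ℚ_v, so by Hasse–Minkowski it is isotropic over ℚ.

[]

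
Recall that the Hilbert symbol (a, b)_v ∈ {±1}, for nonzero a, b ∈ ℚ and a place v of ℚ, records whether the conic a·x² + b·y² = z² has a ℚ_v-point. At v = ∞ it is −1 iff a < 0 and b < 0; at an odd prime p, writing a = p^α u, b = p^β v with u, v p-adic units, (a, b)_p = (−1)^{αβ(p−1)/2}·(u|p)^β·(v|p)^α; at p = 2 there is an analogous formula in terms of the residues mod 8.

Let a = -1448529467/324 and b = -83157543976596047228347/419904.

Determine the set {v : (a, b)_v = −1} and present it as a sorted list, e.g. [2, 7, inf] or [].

[31, inf]

Mod squares: a ≡ -2387, b ≡ -97867. Check v ∈ {∞, 2, 3, 7, 11, 19, 31, 41}.
v=31: a=31^1·(≡5), b=31^3·(≡14) mod 31; (5|31)=+1, (14|31)=+1; (−1)^{1·3·15}·(+1)^3·(+1)^1 = -1.
v=11: a=11^1·(≡9), b=11^1·(≡10) mod 11; (9|11)=+1, (10|11)=-1; (−1)^{1·1·5}·(+1)^1·(-1)^1 = +1.
v=7: a=7^1·(≡4), b=7^5·(≡3) mod 7; (4|7)=+1, (3|7)=-1; (−1)^{1·5·3}·(+1)^5·(-1)^1 = +1.
v=19: a=19^2·(≡6), b=19^4·(≡12) mod 19; (6|19)=+1, (12|19)=-1; (−1)^{2·4·9}·(+1)^4·(-1)^2 = +1.
v=∞: -2387 < 0 and -97867 < 0  ⇒  (a,b)_∞ = -1.
v=2: v_2(a)=-2, v_2(b)=-6; units ≡ 5, 5 (mod 8); ε·ε+αω+βω = 0·0+-2·1+-6·1 ≡ 0  ⇒  (a,b)_2 = +1.
v=41: a=41^2·(≡23), b=41^5·(≡5) mod 41; (23|41)=+1, (5|41)=+1; (−1)^{2·5·20}·(+1)^5·(+1)^2 = +1.
v=3: a=3^-4·(≡1), b=3^-8·(≡2) mod 3; (1|3)=+1, (2|3)=-1; (−1)^{-4·-8·1}·(+1)^-8·(-1)^-4 = +1.
(-2387, -97867 / ℚ) ramifies at {31, ∞}: a division algebra.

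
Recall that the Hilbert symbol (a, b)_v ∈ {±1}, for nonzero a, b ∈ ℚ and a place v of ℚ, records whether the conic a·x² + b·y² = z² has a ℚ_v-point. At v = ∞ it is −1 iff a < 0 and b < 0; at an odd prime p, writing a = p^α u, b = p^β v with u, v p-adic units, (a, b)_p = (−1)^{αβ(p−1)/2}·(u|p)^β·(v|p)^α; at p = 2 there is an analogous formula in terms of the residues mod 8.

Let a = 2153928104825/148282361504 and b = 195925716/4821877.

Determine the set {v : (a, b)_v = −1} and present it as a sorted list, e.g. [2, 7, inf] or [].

(a, b) ≡ (450224362, 456617) mod (ℚ^×)²; places V = {2, 3, 5, 7, 17, 19, 29, 31, 37, 41, 43, ∞}.
(a,b)_2: α=-5, β=2; u≡5, v≡1 (mod 8); ε(u)ε(v)=0·0, αω(v)=-5·0, βω(u)=2·1; sum ≡ 0  ⇒  +1.
(a,b)_43: α=1, u≡11; β=1, v≡9 (mod 43); (11|43)=+1, (9|43)=+1; sign (−1)^1·+1^1·+1^1 = -1.
(a,b)_7: α=3, u≡1; β=3, v≡3 (mod 7); (1|7)=+1, (3|7)=-1; sign (−1)^1·+1^3·-1^3 = +1.
(a,b)_37: α=-1, u≡30; β=-1, v≡35 (mod 37); (30|37)=+1, (35|37)=-1; sign (−1)^0·+1^-1·-1^-1 = -1.
(a,b)_∞: sgn(450224362)=+, sgn(456617)=+, so +1.
(a,b)_31: α=-2, u≡18; β=0, v≡20 (mod 31); (18|31)=+1, (20|31)=+1; sign (−1)^0·+1^0·+1^-2 = +1.
(a,b)_41: α=1, u≡7; β=1, v≡12 (mod 41); (7|41)=-1, (12|41)=-1; sign (−1)^0·-1^1·-1^1 = +1.
(a,b)_19: α=-4, u≡17; β=-4, v≡4 (mod 19); (17|19)=+1, (4|19)=+1; sign (−1)^0·+1^-4·+1^-4 = +1.
(a,b)_29: α=1, u≡3; β=0, v≡18 (mod 29); (3|29)=-1, (18|29)=-1; sign (−1)^0·-1^0·-1^1 = -1.
(a,b)_3: α=0, u≡1; β=4, v≡2 (mod 3); (1|3)=+1, (2|3)=-1; sign (−1)^0·+1^4·-1^0 = +1.
(a,b)_5: α=2, u≡2; β=0, v≡3 (mod 5); (2|5)=-1, (3|5)=-1; sign (−1)^0·-1^0·-1^2 = +1.
(a,b)_17: α=3, u≡13; β=0, v≡5 (mod 17); (13|17)=+1, (5|17)=-1; sign (−1)^0·+1^0·-1^3 = -1.
|Ram(450224362, 456617)| = 4, even; anisotropic at {17, 29, 37, 43}.

[17, 29, 37, 43]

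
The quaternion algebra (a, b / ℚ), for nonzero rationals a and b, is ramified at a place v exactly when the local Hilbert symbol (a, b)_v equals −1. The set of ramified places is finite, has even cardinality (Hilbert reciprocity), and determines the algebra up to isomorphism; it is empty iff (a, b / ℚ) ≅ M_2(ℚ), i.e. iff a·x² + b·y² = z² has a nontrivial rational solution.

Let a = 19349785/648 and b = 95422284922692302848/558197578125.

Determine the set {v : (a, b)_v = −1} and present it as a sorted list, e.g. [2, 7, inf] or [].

[2, 5, 7, 29]

Mod squares: a ≡ 20930, b ≡ 26390. Check v ∈ {∞, 2, 3, 5, 7, 11, 13, 23, 29, 43, 47}.
v=2: v_2(a)=-3, v_2(b)=11; units ≡ 1, 3 (mod 8); ε·ε+αω+βω = 0·1+-3·1+11·0 ≡ 1  ⇒  (a,b)_2 = -1.
v=11: a=11^0·(≡7), b=11^-2·(≡3) mod 11; (7|11)=-1, (3|11)=+1; (−1)^{0·-2·5}·(-1)^-2·(+1)^0 = +1.
v=29: a=29^0·(≡26), b=29^1·(≡21) mod 29; (26|29)=-1, (21|29)=-1; (−1)^{0·1·14}·(-1)^1·(-1)^0 = -1.
v=∞: 20930 > 0 and 26390 > 0  ⇒  (a,b)_∞ = +1.
v=43: a=43^2·(≡34), b=43^0·(≡24) mod 43; (34|43)=-1, (24|43)=+1; (−1)^{2·0·21}·(-1)^0·(+1)^2 = +1.
v=7: a=7^1·(≡1), b=7^1·(≡2) mod 7; (1|7)=+1, (2|7)=+1; (−1)^{1·1·3}·(+1)^1·(+1)^1 = -1.
v=23: a=23^1·(≡6), b=23^4·(≡9) mod 23; (6|23)=+1, (9|23)=+1; (−1)^{1·4·11}·(+1)^4·(+1)^1 = +1.
v=13: a=13^1·(≡8), b=13^5·(≡8) mod 13; (8|13)=-1, (8|13)=-1; (−1)^{1·5·6}·(-1)^5·(-1)^1 = +1.
v=3: a=3^-4·(≡2), b=3^-10·(≡2) mod 3; (2|3)=-1, (2|3)=-1; (−1)^{-4·-10·1}·(-1)^-10·(-1)^-4 = +1.
v=5: a=5^1·(≡4), b=5^-7·(≡2) mod 5; (4|5)=+1, (2|5)=-1; (−1)^{1·-7·2}·(+1)^-7·(-1)^1 = -1.
v=47: a=47^0·(≡35), b=47^2·(≡33) mod 47; (35|47)=-1, (33|47)=-1; (−1)^{0·2·23}·(-1)^2·(-1)^0 = +1.
Ram(20930, 26390) = {2, 5, 7, 29}; no ℚ_2-point on the conic.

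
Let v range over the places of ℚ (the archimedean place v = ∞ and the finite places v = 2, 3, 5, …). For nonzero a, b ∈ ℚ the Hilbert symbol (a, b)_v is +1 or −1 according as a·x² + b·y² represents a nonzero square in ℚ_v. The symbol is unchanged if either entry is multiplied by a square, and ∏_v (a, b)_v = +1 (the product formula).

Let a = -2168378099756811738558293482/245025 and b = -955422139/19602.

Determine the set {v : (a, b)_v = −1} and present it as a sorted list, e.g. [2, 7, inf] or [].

[17, 41, 43, inf]

Mod squares: a ≡ -45322, b ≡ -73718. Check v ∈ {∞, 2, 3, 5, 7, 11, 17, 23, 29, 31, 41, 43}.
v=43: a=43^1·(≡4), b=43^0·(≡18) mod 43; (4|43)=+1, (18|43)=-1; (−1)^{1·0·21}·(+1)^0·(-1)^1 = -1.
v=2: v_2(a)=1, v_2(b)=-1; units ≡ 3, 5 (mod 8); ε·ε+αω+βω = 1·0+1·1+-1·1 ≡ 0  ⇒  (a,b)_2 = +1.
v=23: a=23^2·(≡7), b=23^2·(≡5) mod 23; (7|23)=-1, (5|23)=-1; (−1)^{2·2·11}·(-1)^2·(-1)^2 = +1.
v=11: a=11^-2·(≡5), b=11^-2·(≡4) mod 11; (5|11)=+1, (4|11)=+1; (−1)^{-2·-2·5}·(+1)^-2·(+1)^-2 = +1.
v=41: a=41^4·(≡17), b=41^1·(≡17) mod 41; (17|41)=-1, (17|41)=-1; (−1)^{4·1·20}·(-1)^1·(-1)^4 = -1.
v=17: a=17^1·(≡12), b=17^0·(≡12) mod 17; (12|17)=-1, (12|17)=-1; (−1)^{1·0·8}·(-1)^0·(-1)^1 = -1.
v=5: a=5^-2·(≡3), b=5^0·(≡3) mod 5; (3|5)=-1, (3|5)=-1; (−1)^{-2·0·2}·(-1)^0·(-1)^-2 = +1.
v=3: a=3^-4·(≡2), b=3^-4·(≡1) mod 3; (2|3)=-1, (1|3)=+1; (−1)^{-4·-4·1}·(-1)^-4·(+1)^-4 = +1.
v=29: a=29^4·(≡16), b=29^1·(≡27) mod 29; (16|29)=+1, (27|29)=-1; (−1)^{4·1·14}·(+1)^1·(-1)^4 = +1.
v=∞: -45322 < 0 and -73718 < 0  ⇒  (a,b)_∞ = -1.
v=31: a=31^5·(≡23), b=31^1·(≡10) mod 31; (23|31)=-1, (10|31)=+1; (−1)^{5·1·15}·(-1)^1·(+1)^5 = +1.
v=7: a=7^2·(≡5), b=7^2·(≡6) mod 7; (5|7)=-1, (6|7)=-1; (−1)^{2·2·3}·(-1)^2·(-1)^2 = +1.
Ram(-45322, -73718) = {17, 41, 43, ∞}; no ℚ_17-point on the conic.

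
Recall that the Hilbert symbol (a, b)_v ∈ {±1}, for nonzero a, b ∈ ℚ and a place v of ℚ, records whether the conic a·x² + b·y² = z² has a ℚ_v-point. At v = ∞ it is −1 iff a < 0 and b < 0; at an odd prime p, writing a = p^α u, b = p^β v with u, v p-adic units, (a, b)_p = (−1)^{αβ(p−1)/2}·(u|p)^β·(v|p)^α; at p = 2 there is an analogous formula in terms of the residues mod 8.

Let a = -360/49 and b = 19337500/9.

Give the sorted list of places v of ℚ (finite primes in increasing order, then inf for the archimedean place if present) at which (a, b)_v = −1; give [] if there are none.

(a, b) ≡ (-10, 7735) mod (ℚ^×)²; places V = {2, 3, 5, 7, 13, 17, ∞}.
(a,b)_5: α=1, u≡2; β=5, v≡2 (mod 5); (2|5)=-1, (2|5)=-1; sign (−1)^0·-1^5·-1^1 = +1.
(a,b)_7: α=-2, u≡4; β=1, v≡3 (mod 7); (4|7)=+1, (3|7)=-1; sign (−1)^0·+1^1·-1^-2 = +1.
(a,b)_∞: sgn(-10)=−, sgn(7735)=+, so +1.
(a,b)_2: α=3, β=2; u≡3, v≡7 (mod 8); ε(u)ε(v)=1·1, αω(v)=3·0, βω(u)=2·1; sum ≡ 1  ⇒  -1.
(a,b)_3: α=2, u≡2; β=-2, v≡1 (mod 3); (2|3)=-1, (1|3)=+1; sign (−1)^0·-1^-2·+1^2 = +1.
(a,b)_17: α=0, u≡10; β=1, v≡9 (mod 17); (10|17)=-1, (9|17)=+1; sign (−1)^0·-1^1·+1^0 = -1.
(a,b)_13: α=0, u≡3; β=1, v≡3 (mod 13); (3|13)=+1, (3|13)=+1; sign (−1)^0·+1^1·+1^0 = +1.
(-10, 7735 / ℚ) ramifies at {2, 17}: a division algebra.

[2, 17]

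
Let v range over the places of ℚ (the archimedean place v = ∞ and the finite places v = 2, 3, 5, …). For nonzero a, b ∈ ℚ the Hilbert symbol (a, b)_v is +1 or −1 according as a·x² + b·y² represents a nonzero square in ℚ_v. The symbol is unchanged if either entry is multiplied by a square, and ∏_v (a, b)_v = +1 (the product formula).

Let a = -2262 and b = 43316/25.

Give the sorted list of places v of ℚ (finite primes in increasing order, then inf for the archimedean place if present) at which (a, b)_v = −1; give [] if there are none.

[2, 3, 13, 29]

Mod squares: a ≡ -2262, b ≡ 221. Check v ∈ {∞, 2, 3, 5, 7, 13, 17, 29}.
v=13: a=13^1·(≡8), b=13^1·(≡9) mod 13; (8|13)=-1, (9|13)=+1; (−1)^{1·1·6}·(-1)^1·(+1)^1 = -1.
v=5: a=5^0·(≡3), b=5^-2·(≡1) mod 5; (3|5)=-1, (1|5)=+1; (−1)^{0·-2·2}·(-1)^-2·(+1)^0 = +1.
v=7: a=7^0·(≡6), b=7^2·(≡4) mod 7; (6|7)=-1, (4|7)=+1; (−1)^{0·2·3}·(-1)^2·(+1)^0 = +1.
v=2: v_2(a)=1, v_2(b)=2; units ≡ 5, 5 (mod 8); ε·ε+αω+βω = 0·0+1·1+2·1 ≡ 1  ⇒  (a,b)_2 = -1.
v=3: a=3^1·(≡2), b=3^0·(≡2) mod 3; (2|3)=-1, (2|3)=-1; (−1)^{1·0·1}·(-1)^0·(-1)^1 = -1.
v=29: a=29^1·(≡9), b=29^0·(≡17) mod 29; (9|29)=+1, (17|29)=-1; (−1)^{1·0·14}·(+1)^0·(-1)^1 = -1.
v=∞: -2262 < 0 and 221 > 0  ⇒  (a,b)_∞ = +1.
v=17: a=17^0·(≡16), b=17^1·(≡4) mod 17; (16|17)=+1, (4|17)=+1; (−1)^{0·1·8}·(+1)^1·(+1)^0 = +1.
(-2262, 221 / ℚ) ramifies at {2, 3, 13, 29}: a division algebra.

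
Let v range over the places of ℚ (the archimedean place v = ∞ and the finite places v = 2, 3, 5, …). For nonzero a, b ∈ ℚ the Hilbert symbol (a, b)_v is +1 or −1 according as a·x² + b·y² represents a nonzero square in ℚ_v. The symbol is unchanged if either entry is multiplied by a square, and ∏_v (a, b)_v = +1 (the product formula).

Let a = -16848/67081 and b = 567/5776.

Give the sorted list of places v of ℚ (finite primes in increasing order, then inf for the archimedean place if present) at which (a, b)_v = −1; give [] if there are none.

(a, b) ≡ (-13, 7) mod (ℚ^×)²; places V = {2, 3, 7, 13, 19, 37, ∞}.
(a,b)_3: α=4, u≡2; β=4, v≡1 (mod 3); (2|3)=-1, (1|3)=+1; sign (−1)^0·-1^4·+1^4 = +1.
(a,b)_2: α=4, β=-4; u≡3, v≡7 (mod 8); ε(u)ε(v)=1·1, αω(v)=4·0, βω(u)=-4·1; sum ≡ 1  ⇒  -1.
(a,b)_∞: sgn(-13)=−, sgn(7)=+, so +1.
(a,b)_7: α=-2, u≡2; β=1, v≡4 (mod 7); (2|7)=+1, (4|7)=+1; sign (−1)^0·+1^1·+1^-2 = +1.
(a,b)_37: α=-2, u≡2; β=0, v≡3 (mod 37); (2|37)=-1, (3|37)=+1; sign (−1)^0·-1^0·+1^-2 = +1.
(a,b)_19: α=0, u≡16; β=-2, v≡1 (mod 19); (16|19)=+1, (1|19)=+1; sign (−1)^0·+1^-2·+1^0 = +1.
(a,b)_13: α=1, u≡4; β=0, v≡2 (mod 13); (4|13)=+1, (2|13)=-1; sign (−1)^0·+1^0·-1^1 = -1.
Ram(-13, 7) = {2, 13}; no ℚ_2-point on the conic.

[2, 13]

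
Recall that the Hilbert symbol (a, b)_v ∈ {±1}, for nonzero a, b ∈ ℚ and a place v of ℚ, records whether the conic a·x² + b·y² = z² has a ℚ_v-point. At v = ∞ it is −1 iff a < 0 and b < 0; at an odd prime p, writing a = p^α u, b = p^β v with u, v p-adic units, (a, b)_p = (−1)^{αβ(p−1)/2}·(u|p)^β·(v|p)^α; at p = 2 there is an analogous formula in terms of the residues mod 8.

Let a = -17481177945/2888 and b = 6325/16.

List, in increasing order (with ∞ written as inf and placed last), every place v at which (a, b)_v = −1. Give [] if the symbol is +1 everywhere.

[2, 5, 11, 23]

(a, b) ≡ (-210, 253) mod (ℚ^×)²; places V = {2, 3, 5, 7, 11, 17, 19, 23, ∞}.
(a,b)_7: α=1, u≡6; β=0, v≡2 (mod 7); (6|7)=-1, (2|7)=+1; sign (−1)^0·-1^0·+1^1 = +1.
(a,b)_5: α=1, u≡2; β=2, v≡3 (mod 5); (2|5)=-1, (3|5)=-1; sign (−1)^0·-1^2·-1^1 = -1.
(a,b)_23: α=2, u≡11; β=1, v≡10 (mod 23); (11|23)=-1, (10|23)=-1; sign (−1)^0·-1^1·-1^2 = -1.
(a,b)_∞: sgn(-210)=−, sgn(253)=+, so +1.
(a,b)_3: α=3, u≡2; β=0, v≡1 (mod 3); (2|3)=-1, (1|3)=+1; sign (−1)^0·-1^0·+1^3 = +1.
(a,b)_19: α=-2, u≡14; β=0, v≡7 (mod 19); (14|19)=-1, (7|19)=+1; sign (−1)^0·-1^0·+1^-2 = +1.
(a,b)_2: α=-3, β=-4; u≡7, v≡5 (mod 8); ε(u)ε(v)=1·0, αω(v)=-3·1, βω(u)=-4·0; sum ≡ 1  ⇒  -1.
(a,b)_11: α=2, u≡6; β=1, v≡5 (mod 11); (6|11)=-1, (5|11)=+1; sign (−1)^0·-1^1·+1^2 = -1.
(a,b)_17: α=2, u≡3; β=0, v≡16 (mod 17); (3|17)=-1, (16|17)=+1; sign (−1)^0·-1^0·+1^2 = +1.
(-210, 253 / ℚ) ramifies at {2, 5, 11, 23}: a division algebra.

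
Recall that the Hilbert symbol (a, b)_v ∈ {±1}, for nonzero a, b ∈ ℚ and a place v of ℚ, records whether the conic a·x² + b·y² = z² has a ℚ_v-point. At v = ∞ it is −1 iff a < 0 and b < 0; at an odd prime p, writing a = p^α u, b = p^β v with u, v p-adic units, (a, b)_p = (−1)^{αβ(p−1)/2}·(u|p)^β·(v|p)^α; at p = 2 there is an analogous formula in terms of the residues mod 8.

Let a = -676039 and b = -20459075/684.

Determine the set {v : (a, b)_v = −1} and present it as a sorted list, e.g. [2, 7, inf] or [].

[7, 17, 19, inf]

(a, b) ≡ (-676039, -29393) mod (ℚ^×)²; places V = {2, 3, 5, 7, 13, 17, 19, 23, ∞}.
(a,b)_19: α=1, u≡6; β=-1, v≡4 (mod 19); (6|19)=+1, (4|19)=+1; sign (−1)^1·+1^-1·+1^1 = -1.
(a,b)_5: α=0, u≡1; β=2, v≡3 (mod 5); (1|5)=+1, (3|5)=-1; sign (−1)^0·+1^2·-1^0 = +1.
(a,b)_3: α=0, u≡2; β=-2, v≡1 (mod 3); (2|3)=-1, (1|3)=+1; sign (−1)^0·-1^-2·+1^0 = +1.
(a,b)_7: α=1, u≡2; β=1, v≡4 (mod 7); (2|7)=+1, (4|7)=+1; sign (−1)^1·+1^1·+1^1 = -1.
(a,b)_13: α=1, u≡10; β=1, v≡12 (mod 13); (10|13)=+1, (12|13)=+1; sign (−1)^0·+1^1·+1^1 = +1.
(a,b)_2: α=0, β=-2; u≡1, v≡7 (mod 8); ε(u)ε(v)=0·1, αω(v)=0·0, βω(u)=-2·0; sum ≡ 0  ⇒  +1.
(a,b)_∞: sgn(-676039)=−, sgn(-29393)=−, so -1.
(a,b)_23: α=1, u≡1; β=2, v≡2 (mod 23); (1|23)=+1, (2|23)=+1; sign (−1)^0·+1^2·+1^1 = +1.
(a,b)_17: α=1, u≡13; β=1, v≡10 (mod 17); (13|17)=+1, (10|17)=-1; sign (−1)^0·+1^1·-1^1 = -1.
(-676039, -29393 / ℚ) ramifies at {7, 17, 19, ∞}: a division algebra.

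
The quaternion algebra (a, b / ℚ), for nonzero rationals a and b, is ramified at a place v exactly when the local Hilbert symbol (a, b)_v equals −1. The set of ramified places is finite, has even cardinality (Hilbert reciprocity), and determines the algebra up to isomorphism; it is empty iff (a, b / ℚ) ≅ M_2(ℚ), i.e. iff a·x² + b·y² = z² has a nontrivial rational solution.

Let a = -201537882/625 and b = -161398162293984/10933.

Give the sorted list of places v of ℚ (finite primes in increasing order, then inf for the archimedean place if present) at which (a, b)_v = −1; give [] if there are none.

Mod squares: a ≡ -5642, b ≡ -10582. Check v ∈ {∞, 2, 3, 5, 7, 11, 13, 19, 29, 31, 37}.
v=11: a=11^0·(≡9), b=11^1·(≡7) mod 11; (9|11)=+1, (7|11)=-1; (−1)^{0·1·5}·(+1)^1·(-1)^0 = +1.
v=13: a=13^1·(≡2), b=13^-1·(≡11) mod 13; (2|13)=-1, (11|13)=-1; (−1)^{1·-1·6}·(-1)^-1·(-1)^1 = +1.
v=3: a=3^6·(≡1), b=3^6·(≡2) mod 3; (1|3)=+1, (2|3)=-1; (−1)^{6·6·1}·(+1)^6·(-1)^6 = +1.
v=∞: -5642 < 0 and -10582 < 0  ⇒  (a,b)_∞ = -1.
v=31: a=31^1·(≡1), b=31^2·(≡10) mod 31; (1|31)=+1, (10|31)=+1; (−1)^{1·2·15}·(+1)^2·(+1)^1 = +1.
v=2: v_2(a)=1, v_2(b)=5; units ≡ 3, 5 (mod 8); ε·ε+αω+βω = 1·0+1·1+5·1 ≡ 0  ⇒  (a,b)_2 = +1.
v=19: a=19^0·(≡9), b=19^2·(≡9) mod 19; (9|19)=+1, (9|19)=+1; (−1)^{0·2·9}·(+1)^2·(+1)^0 = +1.
v=7: a=7^3·(≡3), b=7^2·(≡4) mod 7; (3|7)=-1, (4|7)=+1; (−1)^{3·2·3}·(-1)^2·(+1)^3 = +1.
v=5: a=5^-4·(≡3), b=5^0·(≡2) mod 5; (3|5)=-1, (2|5)=-1; (−1)^{-4·0·2}·(-1)^0·(-1)^-4 = +1.
v=29: a=29^0·(≡7), b=29^-2·(≡26) mod 29; (7|29)=+1, (26|29)=-1; (−1)^{0·-2·14}·(+1)^-2·(-1)^0 = +1.
v=37: a=37^0·(≡35), b=37^1·(≡33) mod 37; (35|37)=-1, (33|37)=+1; (−1)^{0·1·18}·(-1)^1·(+1)^0 = -1.
|Ram(-5642, -10582)| = 2, even; anisotropic at {37, ∞}.

[37, inf]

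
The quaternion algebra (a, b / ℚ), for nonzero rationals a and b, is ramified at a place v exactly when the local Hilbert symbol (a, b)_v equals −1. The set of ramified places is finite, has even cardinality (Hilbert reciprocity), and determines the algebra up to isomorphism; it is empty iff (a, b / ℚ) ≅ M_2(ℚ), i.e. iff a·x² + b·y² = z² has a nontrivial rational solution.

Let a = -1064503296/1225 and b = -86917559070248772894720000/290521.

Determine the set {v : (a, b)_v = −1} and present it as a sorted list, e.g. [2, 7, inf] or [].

(a, b) ≡ (-1426, -24242) mod (ℚ^×)²; places V = {2, 3, 5, 7, 11, 17, 23, 31, ∞}.
(a,b)_23: α=1, u≡17; β=3, v≡12 (mod 23); (17|23)=-1, (12|23)=+1; sign (−1)^1·-1^3·+1^1 = +1.
(a,b)_17: α=0, u≡1; β=1, v≡13 (mod 17); (1|17)=+1, (13|17)=+1; sign (−1)^0·+1^1·+1^0 = +1.
(a,b)_31: α=1, u≡16; β=3, v≡22 (mod 31); (16|31)=+1, (22|31)=-1; sign (−1)^1·+1^3·-1^1 = +1.
(a,b)_5: α=-2, u≡1; β=4, v≡3 (mod 5); (1|5)=+1, (3|5)=-1; sign (−1)^0·+1^4·-1^-2 = +1.
(a,b)_7: α=-2, u≡1; β=-4, v≡3 (mod 7); (1|7)=+1, (3|7)=-1; sign (−1)^0·+1^-4·-1^-2 = +1.
(a,b)_∞: sgn(-1426)=−, sgn(-24242)=−, so -1.
(a,b)_11: α=0, u≡3; β=-2, v≡7 (mod 11); (3|11)=+1, (7|11)=-1; sign (−1)^0·+1^-2·-1^0 = +1.
(a,b)_2: α=11, β=19; u≡7, v≡7 (mod 8); ε(u)ε(v)=1·1, αω(v)=11·0, βω(u)=19·0; sum ≡ 1  ⇒  -1.
(a,b)_3: α=6, u≡2; β=16, v≡1 (mod 3); (2|3)=-1, (1|3)=+1; sign (−1)^0·-1^16·+1^6 = +1.
Ram(-1426, -24242) = {2, ∞}; no ℚ_2-point on the conic.

[2, inf]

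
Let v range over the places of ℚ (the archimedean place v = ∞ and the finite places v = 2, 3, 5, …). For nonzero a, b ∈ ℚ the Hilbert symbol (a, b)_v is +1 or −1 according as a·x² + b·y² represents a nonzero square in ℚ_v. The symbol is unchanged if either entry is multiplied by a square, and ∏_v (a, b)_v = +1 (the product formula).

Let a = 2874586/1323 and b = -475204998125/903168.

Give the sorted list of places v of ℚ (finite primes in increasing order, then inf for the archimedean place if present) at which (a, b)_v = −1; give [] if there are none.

[3, 19]

(a, b) ≡ (16302, -5434) mod (ℚ^×)²; places V = {2, 3, 5, 7, 11, 13, 19, 23, ∞}.
(a,b)_7: α=-2, u≡6; β=-2, v≡3 (mod 7); (6|7)=-1, (3|7)=-1; sign (−1)^0·-1^-2·-1^-2 = +1.
(a,b)_19: α=1, u≡14; β=1, v≡3 (mod 19); (14|19)=-1, (3|19)=-1; sign (−1)^1·-1^1·-1^1 = -1.
(a,b)_3: α=-3, u≡1; β=-2, v≡2 (mod 3); (1|3)=+1, (2|3)=-1; sign (−1)^0·+1^-2·-1^-3 = -1.
(a,b)_2: α=1, β=-11; u≡7, v≡3 (mod 8); ε(u)ε(v)=1·1, αω(v)=1·1, βω(u)=-11·0; sum ≡ 0  ⇒  +1.
(a,b)_13: α=1, u≡7; β=1, v≡6 (mod 13); (7|13)=-1, (6|13)=-1; sign (−1)^0·-1^1·-1^1 = +1.
(a,b)_5: α=0, u≡2; β=4, v≡1 (mod 5); (2|5)=-1, (1|5)=+1; sign (−1)^0·-1^4·+1^0 = +1.
(a,b)_23: α=2, u≡12; β=4, v≡20 (mod 23); (12|23)=+1, (20|23)=-1; sign (−1)^0·+1^4·-1^2 = +1.
(a,b)_11: α=1, u≡7; β=1, v≡5 (mod 11); (7|11)=-1, (5|11)=+1; sign (−1)^1·-1^1·+1^1 = +1.
(a,b)_∞: sgn(16302)=+, sgn(-5434)=−, so +1.
|Ram(16302, -5434)| = 2, even; anisotropic at {3, 19}.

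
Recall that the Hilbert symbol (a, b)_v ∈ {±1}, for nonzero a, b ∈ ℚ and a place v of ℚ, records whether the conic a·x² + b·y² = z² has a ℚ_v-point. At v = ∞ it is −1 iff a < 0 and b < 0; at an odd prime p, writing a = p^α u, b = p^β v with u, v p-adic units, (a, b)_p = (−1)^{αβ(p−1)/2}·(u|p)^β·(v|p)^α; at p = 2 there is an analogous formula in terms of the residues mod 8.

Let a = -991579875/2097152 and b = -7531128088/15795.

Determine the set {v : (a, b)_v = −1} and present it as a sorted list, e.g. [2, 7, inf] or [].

Mod squares: a ≡ -390, b ≡ -4290. Check v ∈ {∞, 2, 3, 5, 11, 13, 29, 41}.
v=2: v_2(a)=-21, v_2(b)=3; units ≡ 5, 7 (mod 8); ε·ε+αω+βω = 0·1+-21·0+3·1 ≡ 1  ⇒  (a,b)_2 = -1.
v=5: a=5^3·(≡3), b=5^-1·(≡3) mod 5; (3|5)=-1, (3|5)=-1; (−1)^{3·-1·2}·(-1)^-1·(-1)^3 = +1.
v=∞: -390 < 0 and -4290 < 0  ⇒  (a,b)_∞ = -1.
v=41: a=41^2·(≡37), b=41^0·(≡29) mod 41; (37|41)=+1, (29|41)=-1; (−1)^{2·0·20}·(+1)^0·(-1)^2 = +1.
v=3: a=3^1·(≡2), b=3^-5·(≡1) mod 3; (2|3)=-1, (1|3)=+1; (−1)^{1·-5·1}·(-1)^-5·(+1)^1 = +1.
v=29: a=29^0·(≡6), b=29^4·(≡15) mod 29; (6|29)=+1, (15|29)=-1; (−1)^{0·4·14}·(+1)^4·(-1)^0 = +1.
v=11: a=11^2·(≡2), b=11^3·(≡2) mod 11; (2|11)=-1, (2|11)=-1; (−1)^{2·3·5}·(-1)^3·(-1)^2 = -1.
v=13: a=13^1·(≡9), b=13^-1·(≡6) mod 13; (9|13)=+1, (6|13)=-1; (−1)^{1·-1·6}·(+1)^-1·(-1)^1 = -1.
|Ram(-390, -4290)| = 4, even; anisotropic at {2, 11, 13, ∞}.

[2, 11, 13, inf]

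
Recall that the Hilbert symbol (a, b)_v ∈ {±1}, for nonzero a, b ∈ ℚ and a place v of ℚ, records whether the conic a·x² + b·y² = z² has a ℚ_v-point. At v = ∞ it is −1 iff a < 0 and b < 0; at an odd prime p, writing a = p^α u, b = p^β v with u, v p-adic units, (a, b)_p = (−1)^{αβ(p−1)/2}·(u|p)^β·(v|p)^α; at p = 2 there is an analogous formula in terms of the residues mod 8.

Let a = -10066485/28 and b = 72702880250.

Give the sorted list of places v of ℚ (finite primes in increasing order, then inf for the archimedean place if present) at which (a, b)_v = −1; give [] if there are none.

[2, 3, 5, 13]

Mod squares: a ≡ -1155, b ≡ 10010. Check v ∈ {∞, 2, 3, 5, 7, 11, 13, 19}.
v=7: a=7^-1·(≡3), b=7^5·(≡2) mod 7; (3|7)=-1, (2|7)=+1; (−1)^{-1·5·3}·(-1)^5·(+1)^-1 = +1.
v=2: v_2(a)=-2, v_2(b)=1; units ≡ 5, 5 (mod 8); ε·ε+αω+βω = 0·0+-2·1+1·1 ≡ 1  ⇒  (a,b)_2 = -1.
v=19: a=19^2·(≡5), b=19^0·(≡11) mod 19; (5|19)=+1, (11|19)=+1; (−1)^{2·0·9}·(+1)^0·(+1)^2 = +1.
v=3: a=3^1·(≡2), b=3^0·(≡2) mod 3; (2|3)=-1, (2|3)=-1; (−1)^{1·0·1}·(-1)^0·(-1)^1 = -1.
v=5: a=5^1·(≡1), b=5^3·(≡2) mod 5; (1|5)=+1, (2|5)=-1; (−1)^{1·3·2}·(+1)^3·(-1)^1 = -1.
v=∞: -1155 < 0 and 10010 > 0  ⇒  (a,b)_∞ = +1.
v=13: a=13^2·(≡7), b=13^1·(≡9) mod 13; (7|13)=-1, (9|13)=+1; (−1)^{2·1·6}·(-1)^1·(+1)^2 = -1.
v=11: a=11^1·(≡9), b=11^3·(≡6) mod 11; (9|11)=+1, (6|11)=-1; (−1)^{1·3·5}·(+1)^3·(-1)^1 = +1.
(-1155, 10010 / ℚ) ramifies at {2, 3, 5, 13}: a division algebra.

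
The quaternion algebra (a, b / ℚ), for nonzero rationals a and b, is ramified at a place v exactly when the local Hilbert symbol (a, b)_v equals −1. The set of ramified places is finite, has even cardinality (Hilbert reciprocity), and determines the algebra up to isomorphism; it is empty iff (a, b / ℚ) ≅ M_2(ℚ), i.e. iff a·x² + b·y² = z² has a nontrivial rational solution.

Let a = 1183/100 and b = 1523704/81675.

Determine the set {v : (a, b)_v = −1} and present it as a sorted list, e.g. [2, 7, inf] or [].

[7, 23]

Mod squares: a ≡ 7, b ≡ 138. Check v ∈ {∞, 2, 3, 5, 7, 11, 13, 23}.
v=13: a=13^2·(≡8), b=13^2·(≡8) mod 13; (8|13)=-1, (8|13)=-1; (−1)^{2·2·6}·(-1)^2·(-1)^2 = +1.
v=5: a=5^-2·(≡2), b=5^-2·(≡2) mod 5; (2|5)=-1, (2|5)=-1; (−1)^{-2·-2·2}·(-1)^-2·(-1)^-2 = +1.
v=23: a=23^0·(≡7), b=23^1·(≡4) mod 23; (7|23)=-1, (4|23)=+1; (−1)^{0·1·11}·(-1)^1·(+1)^0 = -1.
v=2: v_2(a)=-2, v_2(b)=3; units ≡ 7, 5 (mod 8); ε·ε+αω+βω = 1·0+-2·1+3·0 ≡ 0  ⇒  (a,b)_2 = +1.
v=7: a=7^1·(≡4), b=7^2·(≡5) mod 7; (4|7)=+1, (5|7)=-1; (−1)^{1·2·3}·(+1)^2·(-1)^1 = -1.
v=∞: 7 > 0 and 138 > 0  ⇒  (a,b)_∞ = +1.
v=3: a=3^0·(≡1), b=3^-3·(≡1) mod 3; (1|3)=+1, (1|3)=+1; (−1)^{0·-3·1}·(+1)^-3·(+1)^0 = +1.
v=11: a=11^0·(≡6), b=11^-2·(≡7) mod 11; (6|11)=-1, (7|11)=-1; (−1)^{0·-2·5}·(-1)^-2·(-1)^0 = +1.
Ram(7, 138) = {7, 23}; no ℚ_7-point on the conic.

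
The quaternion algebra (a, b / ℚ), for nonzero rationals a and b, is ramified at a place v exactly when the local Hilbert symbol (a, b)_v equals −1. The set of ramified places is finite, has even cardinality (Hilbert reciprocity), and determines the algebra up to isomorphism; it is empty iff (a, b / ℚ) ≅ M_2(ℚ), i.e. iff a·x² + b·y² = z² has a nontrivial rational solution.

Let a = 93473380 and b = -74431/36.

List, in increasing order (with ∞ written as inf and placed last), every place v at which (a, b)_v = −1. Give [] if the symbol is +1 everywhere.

[11, 13, 23, 29]

(a, b) ≡ (476905, -31) mod (ℚ^×)²; places V = {2, 3, 5, 7, 11, 13, 23, 29, 31, ∞}.
(a,b)_3: α=0, u≡1; β=-2, v≡2 (mod 3); (1|3)=+1, (2|3)=-1; sign (−1)^0·+1^-2·-1^0 = +1.
(a,b)_23: α=1, u≡6; β=0, v≡21 (mod 23); (6|23)=+1, (21|23)=-1; sign (−1)^0·+1^0·-1^1 = -1.
(a,b)_31: α=0, u≡10; β=1, v≡22 (mod 31); (10|31)=+1, (22|31)=-1; sign (−1)^0·+1^1·-1^0 = +1.
(a,b)_∞: sgn(476905)=+, sgn(-31)=−, so +1.
(a,b)_2: α=2, β=-2; u≡1, v≡1 (mod 8); ε(u)ε(v)=0·0, αω(v)=2·0, βω(u)=-2·0; sum ≡ 0  ⇒  +1.
(a,b)_5: α=1, u≡1; β=0, v≡4 (mod 5); (1|5)=+1, (4|5)=+1; sign (−1)^0·+1^0·+1^1 = +1.
(a,b)_29: α=1, u≡15; β=0, v≡10 (mod 29); (15|29)=-1, (10|29)=-1; sign (−1)^0·-1^0·-1^1 = -1.
(a,b)_7: α=2, u≡1; β=4, v≡4 (mod 7); (1|7)=+1, (4|7)=+1; sign (−1)^0·+1^4·+1^2 = +1.
(a,b)_11: α=1, u≡3; β=0, v≡2 (mod 11); (3|11)=+1, (2|11)=-1; sign (−1)^0·+1^0·-1^1 = -1.
(a,b)_13: α=1, u≡12; β=0, v≡2 (mod 13); (12|13)=+1, (2|13)=-1; sign (−1)^0·+1^0·-1^1 = -1.
Ram(476905, -31) = {11, 13, 23, 29}; no ℚ_11-point on the conic.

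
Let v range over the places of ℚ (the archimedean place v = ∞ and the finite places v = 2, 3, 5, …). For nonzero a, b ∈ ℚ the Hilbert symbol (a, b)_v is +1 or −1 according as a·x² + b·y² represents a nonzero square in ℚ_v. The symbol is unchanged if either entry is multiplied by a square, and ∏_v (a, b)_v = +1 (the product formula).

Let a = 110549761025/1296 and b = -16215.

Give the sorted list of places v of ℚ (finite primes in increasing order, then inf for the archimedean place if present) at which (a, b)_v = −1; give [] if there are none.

Mod squares: a ≡ 12249281, b ≡ -16215. Check v ∈ {∞, 2, 3, 5, 11, 19, 23, 29, 43, 47}.
v=3: a=3^-4·(≡2), b=3^1·(≡1) mod 3; (2|3)=-1, (1|3)=+1; (−1)^{-4·1·1}·(-1)^1·(+1)^-4 = -1.
v=23: a=23^0·(≡17), b=23^1·(≡8) mod 23; (17|23)=-1, (8|23)=+1; (−1)^{0·1·11}·(-1)^1·(+1)^0 = -1.
v=43: a=43^1·(≡21), b=43^0·(≡39) mod 43; (21|43)=+1, (39|43)=-1; (−1)^{1·0·21}·(+1)^0·(-1)^1 = -1.
v=2: v_2(a)=-4, v_2(b)=0; units ≡ 1, 1 (mod 8); ε·ε+αω+βω = 0·0+-4·0+0·0 ≡ 0  ⇒  (a,b)_2 = +1.
v=11: a=11^1·(≡2), b=11^0·(≡10) mod 11; (2|11)=-1, (10|11)=-1; (−1)^{1·0·5}·(-1)^0·(-1)^1 = -1.
v=∞: 12249281 > 0 and -16215 < 0  ⇒  (a,b)_∞ = +1.
v=29: a=29^1·(≡7), b=29^0·(≡25) mod 29; (7|29)=+1, (25|29)=+1; (−1)^{1·0·14}·(+1)^0·(+1)^1 = +1.
v=19: a=19^3·(≡15), b=19^0·(≡11) mod 19; (15|19)=-1, (11|19)=+1; (−1)^{3·0·9}·(-1)^0·(+1)^3 = +1.
v=5: a=5^2·(≡1), b=5^1·(≡2) mod 5; (1|5)=+1, (2|5)=-1; (−1)^{2·1·2}·(+1)^1·(-1)^2 = +1.
v=47: a=47^1·(≡9), b=47^1·(≡31) mod 47; (9|47)=+1, (31|47)=-1; (−1)^{1·1·23}·(+1)^1·(-1)^1 = +1.
|Ram(12249281, -16215)| = 4, even; anisotropic at {3, 11, 23, 43}.

[3, 11, 23, 43]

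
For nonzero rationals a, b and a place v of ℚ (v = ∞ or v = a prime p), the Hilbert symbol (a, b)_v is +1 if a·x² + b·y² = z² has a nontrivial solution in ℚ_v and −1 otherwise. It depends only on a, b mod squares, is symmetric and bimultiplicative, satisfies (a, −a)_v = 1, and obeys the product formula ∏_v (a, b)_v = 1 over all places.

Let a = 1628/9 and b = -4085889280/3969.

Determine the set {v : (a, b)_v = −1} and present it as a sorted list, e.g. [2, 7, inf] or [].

Mod squares: a ≡ 407, b ≡ -131905. Check v ∈ {∞, 2, 3, 5, 7, 11, 23, 31, 37}.
v=11: a=11^1·(≡3), b=11^2·(≡6) mod 11; (3|11)=+1, (6|11)=-1; (−1)^{1·2·5}·(+1)^2·(-1)^1 = -1.
v=23: a=23^0·(≡2), b=23^1·(≡19) mod 23; (2|23)=+1, (19|23)=-1; (−1)^{0·1·11}·(+1)^1·(-1)^0 = +1.
v=2: v_2(a)=2, v_2(b)=8; units ≡ 7, 7 (mod 8); ε·ε+αω+βω = 1·1+2·0+8·0 ≡ 1  ⇒  (a,b)_2 = -1.
v=7: a=7^0·(≡2), b=7^-2·(≡6) mod 7; (2|7)=+1, (6|7)=-1; (−1)^{0·-2·3}·(+1)^-2·(-1)^0 = +1.
v=5: a=5^0·(≡2), b=5^1·(≡1) mod 5; (2|5)=-1, (1|5)=+1; (−1)^{0·1·2}·(-1)^1·(+1)^0 = -1.
v=∞: 407 > 0 and -131905 < 0  ⇒  (a,b)_∞ = +1.
v=31: a=31^0·(≡19), b=31^1·(≡6) mod 31; (19|31)=+1, (6|31)=-1; (−1)^{0·1·15}·(+1)^1·(-1)^0 = +1.
v=3: a=3^-2·(≡2), b=3^-4·(≡2) mod 3; (2|3)=-1, (2|3)=-1; (−1)^{-2·-4·1}·(-1)^-4·(-1)^-2 = +1.
v=37: a=37^1·(≡9), b=37^1·(≡2) mod 37; (9|37)=+1, (2|37)=-1; (−1)^{1·1·18}·(+1)^1·(-1)^1 = -1.
Ram(407, -131905) = {2, 5, 11, 37}; no ℚ_2-point on the conic.

[2, 5, 11, 37]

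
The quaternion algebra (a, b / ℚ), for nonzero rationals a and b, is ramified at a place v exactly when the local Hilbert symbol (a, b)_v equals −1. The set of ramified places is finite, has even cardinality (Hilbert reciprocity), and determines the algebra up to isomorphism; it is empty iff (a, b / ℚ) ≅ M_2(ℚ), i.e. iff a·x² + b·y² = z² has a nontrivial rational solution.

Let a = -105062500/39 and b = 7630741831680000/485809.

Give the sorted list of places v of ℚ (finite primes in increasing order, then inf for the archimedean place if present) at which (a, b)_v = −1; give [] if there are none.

Mod squares: a ≡ -39, b ≡ 33. Check v ∈ {∞, 2, 3, 5, 11, 13, 17, 41}.
v=41: a=41^2·(≡8), b=41^-2·(≡31) mod 41; (8|41)=+1, (31|41)=+1; (−1)^{2·-2·20}·(+1)^-2·(+1)^2 = +1.
v=17: a=17^0·(≡10), b=17^-2·(≡2) mod 17; (10|17)=-1, (2|17)=+1; (−1)^{0·-2·8}·(-1)^-2·(+1)^0 = +1.
v=11: a=11^0·(≡3), b=11^3·(≡1) mod 11; (3|11)=+1, (1|11)=+1; (−1)^{0·3·5}·(+1)^3·(+1)^0 = +1.
v=5: a=5^6·(≡4), b=5^4·(≡2) mod 5; (4|5)=+1, (2|5)=-1; (−1)^{6·4·2}·(+1)^4·(-1)^6 = +1.
v=2: v_2(a)=2, v_2(b)=22; units ≡ 1, 1 (mod 8); ε·ε+αω+βω = 0·0+2·0+22·0 ≡ 0  ⇒  (a,b)_2 = +1.
v=13: a=13^-1·(≡1), b=13^0·(≡6) mod 13; (1|13)=+1, (6|13)=-1; (−1)^{-1·0·6}·(+1)^0·(-1)^-1 = -1.
v=∞: -39 < 0 and 33 > 0  ⇒  (a,b)_∞ = +1.
v=3: a=3^-1·(≡2), b=3^7·(≡2) mod 3; (2|3)=-1, (2|3)=-1; (−1)^{-1·7·1}·(-1)^7·(-1)^-1 = -1.
|Ram(-39, 33)| = 2, even; anisotropic at {3, 13}.

[3, 13]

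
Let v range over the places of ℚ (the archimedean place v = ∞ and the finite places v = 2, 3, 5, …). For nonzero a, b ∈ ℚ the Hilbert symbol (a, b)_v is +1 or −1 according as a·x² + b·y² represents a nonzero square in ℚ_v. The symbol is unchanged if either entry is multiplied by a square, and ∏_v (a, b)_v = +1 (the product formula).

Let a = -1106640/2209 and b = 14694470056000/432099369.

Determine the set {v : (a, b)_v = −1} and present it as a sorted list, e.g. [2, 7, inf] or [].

[]

(a, b) ≡ (-7685, 265) mod (ℚ^×)²; places V = {2, 3, 5, 7, 13, 29, 41, 47, 53, ∞}.
(a,b)_∞: sgn(-7685)=−, sgn(265)=+, so +1.
(a,b)_53: α=1, u≡3; β=1, v≡18 (mod 53); (3|53)=-1, (18|53)=-1; sign (−1)^0·-1^1·-1^1 = +1.
(a,b)_3: α=2, u≡1; β=-2, v≡1 (mod 3); (1|3)=+1, (1|3)=+1; sign (−1)^0·+1^-2·+1^2 = +1.
(a,b)_29: α=1, u≡24; β=4, v≡24 (mod 29); (24|29)=+1, (24|29)=+1; sign (−1)^0·+1^4·+1^1 = +1.
(a,b)_47: α=-2, u≡22; β=0, v≡40 (mod 47); (22|47)=-1, (40|47)=-1; sign (−1)^0·-1^0·-1^-2 = +1.
(a,b)_41: α=0, u≡10; β=-2, v≡6 (mod 41); (10|41)=+1, (6|41)=-1; sign (−1)^0·+1^-2·-1^0 = +1.
(a,b)_5: α=1, u≡3; β=3, v≡2 (mod 5); (3|5)=-1, (2|5)=-1; sign (−1)^0·-1^3·-1^1 = +1.
(a,b)_7: α=0, u≡1; β=2, v≡5 (mod 7); (1|7)=+1, (5|7)=-1; sign (−1)^0·+1^2·-1^0 = +1.
(a,b)_13: α=0, u≡2; β=-4, v≡2 (mod 13); (2|13)=-1, (2|13)=-1; sign (−1)^0·-1^-4·-1^0 = +1.
(a,b)_2: α=4, β=6; u≡3, v≡1 (mod 8); ε(u)ε(v)=1·0, αω(v)=4·0, βω(u)=6·1; sum ≡ 0  ⇒  +1.
Every local symbol is +1, so the conic -7685·x² + 265·y² = z² has ℚ_v-points for all v and hence a ℚ-point; (a, b / ℚ) ≅ M_2(ℚ).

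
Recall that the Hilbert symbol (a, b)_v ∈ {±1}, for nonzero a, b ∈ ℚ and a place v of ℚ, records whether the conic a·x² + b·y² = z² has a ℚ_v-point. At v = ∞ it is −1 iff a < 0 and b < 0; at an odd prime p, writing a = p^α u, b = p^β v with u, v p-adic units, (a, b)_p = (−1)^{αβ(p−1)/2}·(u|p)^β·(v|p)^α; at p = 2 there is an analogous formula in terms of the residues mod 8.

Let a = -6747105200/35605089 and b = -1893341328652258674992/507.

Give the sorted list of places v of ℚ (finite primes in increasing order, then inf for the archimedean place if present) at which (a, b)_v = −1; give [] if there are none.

[11, 23, 29, inf]

(a, b) ≡ (-139403, -418209) mod (ℚ^×)²; places V = {2, 3, 5, 11, 13, 17, 19, 23, 29, ∞}.
(a,b)_29: α=1, u≡4; β=3, v≡18 (mod 29); (4|29)=+1, (18|29)=-1; sign (−1)^0·+1^3·-1^1 = -1.
(a,b)_23: α=1, u≡11; β=3, v≡15 (mod 23); (11|23)=-1, (15|23)=-1; sign (−1)^1·-1^3·-1^1 = -1.
(a,b)_19: α=1, u≡17; β=5, v≡10 (mod 19); (17|19)=+1, (10|19)=-1; sign (−1)^1·+1^5·-1^1 = +1.
(a,b)_∞: sgn(-139403)=−, sgn(-418209)=−, so -1.
(a,b)_5: α=2, u≡3; β=0, v≡4 (mod 5); (3|5)=-1, (4|5)=+1; sign (−1)^0·-1^0·+1^2 = +1.
(a,b)_13: α=-2, u≡3; β=-2, v≡1 (mod 13); (3|13)=+1, (1|13)=+1; sign (−1)^0·+1^-2·+1^-2 = +1.
(a,b)_17: α=-2, u≡7; β=0, v≡13 (mod 17); (7|17)=-1, (13|17)=+1; sign (−1)^0·-1^0·+1^-2 = +1.
(a,b)_11: α=3, u≡6; β=5, v≡10 (mod 11); (6|11)=-1, (10|11)=-1; sign (−1)^1·-1^5·-1^3 = -1.
(a,b)_2: α=4, β=4; u≡5, v≡7 (mod 8); ε(u)ε(v)=0·1, αω(v)=4·0, βω(u)=4·1; sum ≡ 0  ⇒  +1.
(a,b)_3: α=-6, u≡1; β=-1, v≡1 (mod 3); (1|3)=+1, (1|3)=+1; sign (−1)^0·+1^-1·+1^-6 = +1.
Ram(-139403, -418209) = {11, 23, 29, ∞}; no ℚ_11-point on the conic.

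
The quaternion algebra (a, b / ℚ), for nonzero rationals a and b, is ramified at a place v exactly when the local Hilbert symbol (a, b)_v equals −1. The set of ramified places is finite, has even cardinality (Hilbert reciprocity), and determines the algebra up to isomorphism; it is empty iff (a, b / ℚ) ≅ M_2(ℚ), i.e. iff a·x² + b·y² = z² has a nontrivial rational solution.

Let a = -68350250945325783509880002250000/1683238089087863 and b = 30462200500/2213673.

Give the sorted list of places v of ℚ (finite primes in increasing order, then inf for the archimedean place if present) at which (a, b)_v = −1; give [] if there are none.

[3, 5, 11, 13, 37, 41]

(a, b) ≡ (-20174583, 6765) mod (ℚ^×)²; places V = {2, 3, 5, 7, 11, 13, 23, 31, 37, 41, 53, ∞}.
(a,b)_2: α=4, β=2; u≡1, v≡5 (mod 8); ε(u)ε(v)=0·0, αω(v)=4·1, βω(u)=2·0; sum ≡ 0  ⇒  +1.
(a,b)_31: α=1, u≡29; β=0, v≡5 (mod 31); (29|31)=-1, (5|31)=+1; sign (−1)^0·-1^0·+1^1 = +1.
(a,b)_13: α=1, u≡1; β=0, v≡8 (mod 13); (1|13)=+1, (8|13)=-1; sign (−1)^0·+1^0·-1^1 = -1.
(a,b)_5: α=6, u≡2; β=3, v≡3 (mod 5); (2|5)=-1, (3|5)=-1; sign (−1)^0·-1^3·-1^6 = -1.
(a,b)_23: α=6, u≡14; β=2, v≡6 (mod 23); (14|23)=-1, (6|23)=+1; sign (−1)^0·-1^2·+1^6 = +1.
(a,b)_7: α=-10, u≡6; β=-2, v≡3 (mod 7); (6|7)=-1, (3|7)=-1; sign (−1)^0·-1^-2·-1^-10 = +1.
(a,b)_41: α=3, u≡13; β=1, v≡25 (mod 41); (13|41)=-1, (25|41)=+1; sign (−1)^0·-1^1·+1^3 = -1.
(a,b)_11: α=-5, u≡2; β=-1, v≡8 (mod 11); (2|11)=-1, (8|11)=-1; sign (−1)^1·-1^-1·-1^-5 = -1.
(a,b)_37: α=-1, u≡1; β=-2, v≡6 (mod 37); (1|37)=+1, (6|37)=-1; sign (−1)^0·+1^-2·-1^-1 = -1.
(a,b)_53: α=6, u≡18; β=2, v≡27 (mod 53); (18|53)=-1, (27|53)=-1; sign (−1)^0·-1^2·-1^6 = +1.
(a,b)_∞: sgn(-20174583)=−, sgn(6765)=+, so +1.
(a,b)_3: α=1, u≡2; β=-1, v≡2 (mod 3); (2|3)=-1, (2|3)=-1; sign (−1)^1·-1^-1·-1^1 = -1.
(-20174583, 6765 / ℚ) ramifies at {3, 5, 11, 13, 37, 41}: a division algebra.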